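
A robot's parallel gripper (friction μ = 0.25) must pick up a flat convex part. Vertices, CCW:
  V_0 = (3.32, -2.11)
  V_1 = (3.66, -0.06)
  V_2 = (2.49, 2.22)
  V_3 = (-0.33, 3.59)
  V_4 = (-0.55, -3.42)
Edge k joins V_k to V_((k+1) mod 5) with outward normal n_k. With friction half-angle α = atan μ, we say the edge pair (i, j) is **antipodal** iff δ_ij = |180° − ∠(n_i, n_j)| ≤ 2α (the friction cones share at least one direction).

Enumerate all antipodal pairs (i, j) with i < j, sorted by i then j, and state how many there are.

count = 1; pairs: (0,3)

α = atan 0.25 = 14.04°;  2α = 28.07°
n_0 = (+0.9865, -0.1636)
n_1 = (+0.8897, +0.4566)
n_2 = (+0.4370, +0.8995)
n_3 = (-0.9995, +0.0314)
n_4 = (+0.3206, -0.9472)
  (0,1): δ = 143.42°  ·
  (0,2): δ = 106.49°  ·
  (0,3): δ = 7.62°  ✓
  (0,4): δ = 118.12°  ·
  (1,2): δ = 143.08°  ·
  (1,3): δ = 28.96°  ·
  (1,4): δ = 81.54°  ·
  (2,3): δ = 65.89°  ·
  (2,4): δ = 44.61°  ·
  (3,4): δ = 69.50°  ·
antipodal pairs: 1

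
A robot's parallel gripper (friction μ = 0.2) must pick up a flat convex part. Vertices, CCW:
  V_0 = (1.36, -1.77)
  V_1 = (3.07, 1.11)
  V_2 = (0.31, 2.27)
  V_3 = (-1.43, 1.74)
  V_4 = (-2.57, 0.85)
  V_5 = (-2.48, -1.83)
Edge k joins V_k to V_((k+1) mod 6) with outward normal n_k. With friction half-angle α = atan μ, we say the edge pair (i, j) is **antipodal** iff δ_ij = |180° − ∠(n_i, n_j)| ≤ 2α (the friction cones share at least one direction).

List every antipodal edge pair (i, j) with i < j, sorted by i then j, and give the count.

α = atan 0.2 = 11.31°;  2α = 22.62°
n_0 = (+0.8599, -0.5105)
n_1 = (+0.3875, +0.9219)
n_2 = (-0.2914, +0.9566)
n_3 = (-0.6154, +0.7882)
n_4 = (-0.9994, -0.0336)
n_5 = (+0.0156, -0.9999)
  (0,1): δ = 82.10°  ·
  (0,2): δ = 42.36°  ·
  (0,3): δ = 21.32°  ✓
  (0,4): δ = 32.62°  ·
  (0,5): δ = 121.59°  ·
  (1,2): δ = 140.26°  ·
  (1,3): δ = 119.22°  ·
  (1,4): δ = 65.28°  ·
  (1,5): δ = 23.69°  ·
  (2,3): δ = 158.96°  ·
  (2,4): δ = 105.02°  ·
  (2,5): δ = 16.05°  ✓
  (3,4): δ = 126.06°  ·
  (3,5): δ = 37.08°  ·
  (4,5): δ = 91.03°  ·
antipodal pairs: 2

count = 2; pairs: (0,3), (2,5)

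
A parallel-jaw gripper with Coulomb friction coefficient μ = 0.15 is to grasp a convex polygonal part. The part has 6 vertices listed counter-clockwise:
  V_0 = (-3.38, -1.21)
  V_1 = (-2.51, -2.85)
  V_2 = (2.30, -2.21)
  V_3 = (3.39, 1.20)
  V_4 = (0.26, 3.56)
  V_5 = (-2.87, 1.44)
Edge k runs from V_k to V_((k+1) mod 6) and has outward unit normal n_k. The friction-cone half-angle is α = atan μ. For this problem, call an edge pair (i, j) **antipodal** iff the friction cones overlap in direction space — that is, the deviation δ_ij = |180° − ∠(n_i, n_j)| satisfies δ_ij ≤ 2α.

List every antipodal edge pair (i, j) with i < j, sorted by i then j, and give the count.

count = 1; pairs: (2,5)

α = atan 0.15 = 8.53°;  2α = 17.06°
n_0 = (-0.8834, -0.4686)
n_1 = (+0.1319, -0.9913)
n_2 = (+0.9525, -0.3045)
n_3 = (+0.6020, +0.7985)
n_4 = (-0.5608, +0.8280)
n_5 = (-0.9820, +0.1890)
  (0,1): δ = 110.37°  ·
  (0,2): δ = 45.67°  ·
  (0,3): δ = 25.04°  ·
  (0,4): δ = 96.17°  ·
  (0,5): δ = 141.16°  ·
  (1,2): δ = 115.31°  ·
  (1,3): δ = 44.60°  ·
  (1,4): δ = 26.53°  ·
  (1,5): δ = 71.53°  ·
  (2,3): δ = 109.29°  ·
  (2,4): δ = 38.16°  ·
  (2,5): δ = 6.83°  ✓
  (3,4): δ = 108.87°  ·
  (3,5): δ = 63.88°  ·
  (4,5): δ = 135.00°  ·
antipodal pairs: 1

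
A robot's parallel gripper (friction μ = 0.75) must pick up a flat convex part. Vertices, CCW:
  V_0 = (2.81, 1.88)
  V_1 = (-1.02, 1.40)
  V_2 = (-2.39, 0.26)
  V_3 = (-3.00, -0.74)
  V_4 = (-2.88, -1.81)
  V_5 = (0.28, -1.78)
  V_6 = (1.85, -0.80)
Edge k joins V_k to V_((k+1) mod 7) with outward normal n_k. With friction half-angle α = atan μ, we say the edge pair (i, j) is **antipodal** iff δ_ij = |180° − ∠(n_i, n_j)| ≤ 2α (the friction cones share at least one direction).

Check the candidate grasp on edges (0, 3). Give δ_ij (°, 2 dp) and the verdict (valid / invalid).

α = atan 0.75 = 36.87°;  2α = 73.74°
edge 0: e_0 = (-3.83, -0.48);  n_0 = (-0.1244, +0.9922)
edge 3: e_3 = (+0.12, -1.07);  n_3 = (-0.9938, -0.1115)
∠(n_0, n_3) = 89.26°
δ = |180° − 89.26°| = 90.74°
90.74° > 2α = 73.74°  →  invalid

δ = 90.74°, invalid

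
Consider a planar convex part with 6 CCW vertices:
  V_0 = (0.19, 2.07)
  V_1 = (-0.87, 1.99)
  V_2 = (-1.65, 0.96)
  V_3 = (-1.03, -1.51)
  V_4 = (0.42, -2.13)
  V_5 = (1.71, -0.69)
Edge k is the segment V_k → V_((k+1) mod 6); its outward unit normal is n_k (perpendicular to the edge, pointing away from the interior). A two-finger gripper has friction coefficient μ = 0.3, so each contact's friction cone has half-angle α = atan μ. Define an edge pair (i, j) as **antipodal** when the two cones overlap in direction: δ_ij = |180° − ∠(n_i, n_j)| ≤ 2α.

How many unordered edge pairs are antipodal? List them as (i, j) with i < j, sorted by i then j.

α = atan 0.3 = 16.70°;  2α = 33.40°
n_0 = (-0.0753, +0.9972)
n_1 = (-0.7972, +0.6037)
n_2 = (-0.9699, -0.2435)
n_3 = (-0.3932, -0.9195)
n_4 = (+0.7448, -0.6672)
n_5 = (+0.8759, +0.4824)
  (0,1): δ = 131.45°  ·
  (0,2): δ = 80.23°  ·
  (0,3): δ = 27.47°  ✓
  (0,4): δ = 43.83°  ·
  (0,5): δ = 114.53°  ·
  (1,2): δ = 128.77°  ·
  (1,3): δ = 76.01°  ·
  (1,4): δ = 4.72°  ✓
  (1,5): δ = 65.98°  ·
  (2,3): δ = 127.24°  ·
  (2,4): δ = 55.95°  ·
  (2,5): δ = 14.75°  ✓
  (3,4): δ = 108.70°  ·
  (3,5): δ = 38.01°  ·
  (4,5): δ = 109.30°  ·
antipodal pairs: 3

count = 3; pairs: (0,3), (1,4), (2,5)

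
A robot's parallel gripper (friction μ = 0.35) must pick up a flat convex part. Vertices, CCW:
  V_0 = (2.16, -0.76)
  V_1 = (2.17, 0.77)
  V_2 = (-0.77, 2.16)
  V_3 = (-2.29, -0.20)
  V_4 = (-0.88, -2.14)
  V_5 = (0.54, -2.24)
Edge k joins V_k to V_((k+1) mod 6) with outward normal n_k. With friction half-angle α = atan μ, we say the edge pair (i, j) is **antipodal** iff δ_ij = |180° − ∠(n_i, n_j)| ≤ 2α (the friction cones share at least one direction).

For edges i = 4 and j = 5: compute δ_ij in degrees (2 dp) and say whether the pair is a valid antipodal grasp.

δ = 133.56°, invalid

α = atan 0.35 = 19.29°;  2α = 38.58°
edge 4: e_4 = (+1.42, -0.10);  n_4 = (-0.0702, -0.9975)
edge 5: e_5 = (+1.62, +1.48);  n_5 = (+0.6745, -0.7383)
∠(n_4, n_5) = 46.44°
δ = |180° − 46.44°| = 133.56°
133.56° > 2α = 38.58°  →  invalid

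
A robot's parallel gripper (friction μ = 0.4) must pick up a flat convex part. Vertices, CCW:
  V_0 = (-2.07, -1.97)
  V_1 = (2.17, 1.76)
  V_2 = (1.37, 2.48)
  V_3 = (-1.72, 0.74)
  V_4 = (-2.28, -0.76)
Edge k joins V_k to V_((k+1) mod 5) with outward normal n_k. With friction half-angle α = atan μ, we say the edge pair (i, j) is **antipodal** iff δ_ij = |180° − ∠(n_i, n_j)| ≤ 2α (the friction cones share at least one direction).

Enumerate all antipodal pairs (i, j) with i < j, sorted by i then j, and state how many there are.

count = 3; pairs: (0,2), (0,3), (1,4)

α = atan 0.4 = 21.80°;  2α = 43.60°
n_0 = (+0.6605, -0.7508)
n_1 = (+0.6690, +0.7433)
n_2 = (-0.4907, +0.8713)
n_3 = (-0.9368, +0.3498)
n_4 = (-0.9853, -0.1710)
  (0,1): δ = 83.33°  ·
  (0,2): δ = 11.95°  ✓
  (0,3): δ = 28.19°  ✓
  (0,4): δ = 58.51°  ·
  (1,2): δ = 108.63°  ·
  (1,3): δ = 68.49°  ·
  (1,4): δ = 38.17°  ✓
  (2,3): δ = 139.86°  ·
  (2,4): δ = 109.54°  ·
  (3,4): δ = 149.68°  ·
antipodal pairs: 3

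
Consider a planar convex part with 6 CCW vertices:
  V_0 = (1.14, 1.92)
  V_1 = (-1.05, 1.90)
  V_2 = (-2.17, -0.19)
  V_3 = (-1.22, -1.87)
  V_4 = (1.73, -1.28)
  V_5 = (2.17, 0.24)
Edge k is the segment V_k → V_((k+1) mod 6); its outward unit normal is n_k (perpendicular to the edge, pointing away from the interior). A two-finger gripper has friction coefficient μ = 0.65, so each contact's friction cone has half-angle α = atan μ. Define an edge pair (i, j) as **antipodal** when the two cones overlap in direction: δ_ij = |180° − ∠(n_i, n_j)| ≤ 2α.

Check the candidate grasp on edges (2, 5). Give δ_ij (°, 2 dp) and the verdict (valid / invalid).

δ = 2.03°, valid

α = atan 0.65 = 33.02°;  2α = 66.05°
edge 2: e_2 = (+0.95, -1.68);  n_2 = (-0.8705, -0.4922)
edge 5: e_5 = (-1.03, +1.68);  n_5 = (+0.8525, +0.5227)
∠(n_2, n_5) = 177.97°
δ = |180° − 177.97°| = 2.03°
2.03° ≤ 2α = 66.05°  →  valid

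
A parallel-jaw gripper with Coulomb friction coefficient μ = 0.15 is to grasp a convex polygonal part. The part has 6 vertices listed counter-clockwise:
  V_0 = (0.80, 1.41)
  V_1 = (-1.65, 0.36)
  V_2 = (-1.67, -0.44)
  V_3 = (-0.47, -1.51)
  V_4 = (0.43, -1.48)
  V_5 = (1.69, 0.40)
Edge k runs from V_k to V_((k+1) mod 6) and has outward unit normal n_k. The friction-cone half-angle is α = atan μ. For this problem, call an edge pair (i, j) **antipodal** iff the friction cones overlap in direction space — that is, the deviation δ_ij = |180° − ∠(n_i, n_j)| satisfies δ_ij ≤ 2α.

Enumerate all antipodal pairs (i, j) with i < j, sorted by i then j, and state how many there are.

α = atan 0.15 = 8.53°;  2α = 17.06°
n_0 = (-0.3939, +0.9191)
n_1 = (-0.9997, +0.0250)
n_2 = (-0.6655, -0.7464)
n_3 = (+0.0333, -0.9994)
n_4 = (+0.8307, -0.5567)
n_5 = (+0.7503, +0.6611)
  (0,1): δ = 114.63°  ·
  (0,2): δ = 64.92°  ·
  (0,3): δ = 21.29°  ·
  (0,4): δ = 32.97°  ·
  (0,5): δ = 108.19°  ·
  (1,2): δ = 130.29°  ·
  (1,3): δ = 86.66°  ·
  (1,4): δ = 32.40°  ·
  (1,5): δ = 42.82°  ·
  (2,3): δ = 136.37°  ·
  (2,4): δ = 82.11°  ·
  (2,5): δ = 6.89°  ✓
  (3,4): δ = 125.74°  ·
  (3,5): δ = 50.52°  ·
  (4,5): δ = 104.78°  ·
antipodal pairs: 1

count = 1; pairs: (2,5)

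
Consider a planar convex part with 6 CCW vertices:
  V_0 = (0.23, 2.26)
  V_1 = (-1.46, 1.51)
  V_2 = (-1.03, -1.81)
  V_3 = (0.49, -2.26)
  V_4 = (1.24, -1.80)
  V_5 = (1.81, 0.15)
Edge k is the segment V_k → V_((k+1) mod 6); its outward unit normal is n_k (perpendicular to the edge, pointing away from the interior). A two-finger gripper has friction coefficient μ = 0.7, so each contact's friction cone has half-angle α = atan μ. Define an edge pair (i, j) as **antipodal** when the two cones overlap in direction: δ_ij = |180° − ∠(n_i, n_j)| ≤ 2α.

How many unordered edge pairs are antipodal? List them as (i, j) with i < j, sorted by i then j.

count = 7; pairs: (0,2), (0,3), (0,4), (1,3), (1,4), (1,5), (2,5)

α = atan 0.7 = 34.99°;  2α = 69.98°
n_0 = (-0.4056, +0.9140)
n_1 = (-0.9917, -0.1284)
n_2 = (-0.2839, -0.9589)
n_3 = (+0.5228, -0.8524)
n_4 = (+0.9598, -0.2806)
n_5 = (+0.8005, +0.5994)
  (0,1): δ = 106.55°  ·
  (0,2): δ = 40.42°  ✓
  (0,3): δ = 7.59°  ✓
  (0,4): δ = 49.77°  ✓
  (0,5): δ = 102.90°  ·
  (1,2): δ = 113.87°  ·
  (1,3): δ = 65.86°  ✓
  (1,4): δ = 23.67°  ✓
  (1,5): δ = 29.45°  ✓
  (2,3): δ = 131.99°  ·
  (2,4): δ = 89.80°  ·
  (2,5): δ = 36.68°  ✓
  (3,4): δ = 137.82°  ·
  (3,5): δ = 84.70°  ·
  (4,5): δ = 126.88°  ·
antipodal pairs: 7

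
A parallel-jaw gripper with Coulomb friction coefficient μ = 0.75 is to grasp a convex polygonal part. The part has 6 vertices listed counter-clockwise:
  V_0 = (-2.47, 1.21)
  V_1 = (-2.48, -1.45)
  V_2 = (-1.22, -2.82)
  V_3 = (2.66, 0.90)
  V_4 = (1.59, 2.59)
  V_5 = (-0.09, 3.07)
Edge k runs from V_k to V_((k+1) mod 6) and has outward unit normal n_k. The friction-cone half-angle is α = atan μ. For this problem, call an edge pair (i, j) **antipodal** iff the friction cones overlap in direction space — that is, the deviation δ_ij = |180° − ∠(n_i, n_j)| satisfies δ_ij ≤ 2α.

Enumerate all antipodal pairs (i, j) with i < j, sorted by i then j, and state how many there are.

α = atan 0.75 = 36.87°;  2α = 73.74°
n_0 = (-1.0000, +0.0038)
n_1 = (-0.7360, -0.6769)
n_2 = (+0.6921, -0.7218)
n_3 = (+0.8449, +0.5349)
n_4 = (+0.2747, +0.9615)
n_5 = (-0.6158, +0.7879)
  (0,1): δ = 137.18°  ·
  (0,2): δ = 45.99°  ✓
  (0,3): δ = 32.55°  ✓
  (0,4): δ = 74.27°  ·
  (0,5): δ = 128.22°  ·
  (1,2): δ = 88.81°  ·
  (1,3): δ = 10.27°  ✓
  (1,4): δ = 31.45°  ✓
  (1,5): δ = 85.40°  ·
  (2,3): δ = 101.45°  ·
  (2,4): δ = 59.74°  ✓
  (2,5): δ = 5.79°  ✓
  (3,4): δ = 138.28°  ·
  (3,5): δ = 84.33°  ·
  (4,5): δ = 126.05°  ·
antipodal pairs: 6

count = 6; pairs: (0,2), (0,3), (1,3), (1,4), (2,4), (2,5)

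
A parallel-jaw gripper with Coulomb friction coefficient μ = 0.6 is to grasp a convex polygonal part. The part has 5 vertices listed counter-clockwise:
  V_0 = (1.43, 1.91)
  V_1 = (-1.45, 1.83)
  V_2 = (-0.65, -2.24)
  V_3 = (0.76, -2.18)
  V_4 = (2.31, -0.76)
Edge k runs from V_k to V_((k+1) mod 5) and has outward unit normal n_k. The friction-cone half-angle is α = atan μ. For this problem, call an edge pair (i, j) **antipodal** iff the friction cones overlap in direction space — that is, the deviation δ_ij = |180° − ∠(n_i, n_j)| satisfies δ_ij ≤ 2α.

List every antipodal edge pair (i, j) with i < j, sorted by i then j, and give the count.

count = 4; pairs: (0,2), (0,3), (1,3), (1,4)

α = atan 0.6 = 30.96°;  2α = 61.93°
n_0 = (-0.0278, +0.9996)
n_1 = (-0.9812, -0.1929)
n_2 = (+0.0425, -0.9991)
n_3 = (+0.6755, -0.7374)
n_4 = (+0.9497, +0.3130)
  (0,1): δ = 80.47°  ·
  (0,2): δ = 0.85°  ✓
  (0,3): δ = 40.90°  ✓
  (0,4): δ = 106.65°  ·
  (1,2): δ = 98.68°  ·
  (1,3): δ = 58.63°  ✓
  (1,4): δ = 7.12°  ✓
  (2,3): δ = 139.94°  ·
  (2,4): δ = 74.20°  ·
  (3,4): δ = 114.25°  ·
antipodal pairs: 4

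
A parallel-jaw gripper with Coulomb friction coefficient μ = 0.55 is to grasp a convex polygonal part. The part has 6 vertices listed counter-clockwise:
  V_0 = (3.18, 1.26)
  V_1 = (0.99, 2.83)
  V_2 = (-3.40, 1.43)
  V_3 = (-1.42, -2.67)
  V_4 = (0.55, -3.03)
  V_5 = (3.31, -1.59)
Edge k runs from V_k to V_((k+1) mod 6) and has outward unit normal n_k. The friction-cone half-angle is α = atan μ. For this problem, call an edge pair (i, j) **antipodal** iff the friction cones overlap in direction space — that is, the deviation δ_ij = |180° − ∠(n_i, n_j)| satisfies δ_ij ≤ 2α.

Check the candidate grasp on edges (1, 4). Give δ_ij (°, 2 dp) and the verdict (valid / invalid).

δ = 9.86°, valid

α = atan 0.55 = 28.81°;  2α = 57.62°
edge 1: e_1 = (-4.39, -1.40);  n_1 = (-0.3038, +0.9527)
edge 4: e_4 = (+2.76, +1.44);  n_4 = (+0.4626, -0.8866)
∠(n_1, n_4) = 170.14°
δ = |180° − 170.14°| = 9.86°
9.86° ≤ 2α = 57.62°  →  valid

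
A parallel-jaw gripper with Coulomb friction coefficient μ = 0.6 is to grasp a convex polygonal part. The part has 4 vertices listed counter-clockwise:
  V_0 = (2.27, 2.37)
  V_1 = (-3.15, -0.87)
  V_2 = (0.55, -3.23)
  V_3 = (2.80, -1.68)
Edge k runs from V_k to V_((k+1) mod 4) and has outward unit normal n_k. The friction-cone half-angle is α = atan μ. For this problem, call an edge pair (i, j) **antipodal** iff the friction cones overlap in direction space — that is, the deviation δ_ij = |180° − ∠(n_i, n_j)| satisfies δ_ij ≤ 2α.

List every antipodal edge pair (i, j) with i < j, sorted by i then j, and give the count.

count = 2; pairs: (0,2), (1,3)

α = atan 0.6 = 30.96°;  2α = 61.93°
n_0 = (-0.5131, +0.8583)
n_1 = (-0.5378, -0.8431)
n_2 = (+0.5673, -0.8235)
n_3 = (+0.9915, +0.1298)
  (0,1): δ = 63.40°  ·
  (0,2): δ = 3.69°  ✓
  (0,3): δ = 66.59°  ·
  (1,2): δ = 112.91°  ·
  (1,3): δ = 50.01°  ✓
  (2,3): δ = 117.11°  ·
antipodal pairs: 2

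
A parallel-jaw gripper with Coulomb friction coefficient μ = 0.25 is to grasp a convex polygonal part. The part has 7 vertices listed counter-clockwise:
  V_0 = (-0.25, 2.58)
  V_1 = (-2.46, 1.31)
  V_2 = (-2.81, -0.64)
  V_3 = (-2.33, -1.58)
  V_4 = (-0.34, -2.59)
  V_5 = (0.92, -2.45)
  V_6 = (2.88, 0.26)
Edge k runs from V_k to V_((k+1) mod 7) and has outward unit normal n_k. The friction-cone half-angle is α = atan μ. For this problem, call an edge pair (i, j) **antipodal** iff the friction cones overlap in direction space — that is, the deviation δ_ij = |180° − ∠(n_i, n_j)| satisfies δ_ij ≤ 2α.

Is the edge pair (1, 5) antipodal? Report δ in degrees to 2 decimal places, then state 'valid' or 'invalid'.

α = atan 0.25 = 14.04°;  2α = 28.07°
edge 1: e_1 = (-0.35, -1.95);  n_1 = (-0.9843, +0.1767)
edge 5: e_5 = (+1.96, +2.71);  n_5 = (+0.8103, -0.5860)
∠(n_1, n_5) = 154.30°
δ = |180° − 154.30°| = 25.70°
25.70° ≤ 2α = 28.07°  →  valid

δ = 25.70°, valid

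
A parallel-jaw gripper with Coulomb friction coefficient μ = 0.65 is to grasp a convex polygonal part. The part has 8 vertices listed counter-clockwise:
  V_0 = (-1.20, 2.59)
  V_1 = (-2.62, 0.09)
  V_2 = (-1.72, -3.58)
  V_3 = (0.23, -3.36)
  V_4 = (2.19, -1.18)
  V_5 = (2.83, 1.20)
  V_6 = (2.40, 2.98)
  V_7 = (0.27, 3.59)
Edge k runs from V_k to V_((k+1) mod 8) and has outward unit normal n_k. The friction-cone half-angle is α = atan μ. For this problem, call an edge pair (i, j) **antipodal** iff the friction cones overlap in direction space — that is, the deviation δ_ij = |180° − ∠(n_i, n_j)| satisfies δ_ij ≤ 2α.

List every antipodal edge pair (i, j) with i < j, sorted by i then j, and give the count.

count = 13; pairs: (0,2), (0,3), (0,4), (0,5), (1,3), (1,4), (1,5), (1,6), (2,6), (2,7), (3,6), (3,7), (4,7)

α = atan 0.65 = 33.02°;  2α = 66.05°
n_0 = (-0.8695, +0.4939)
n_1 = (-0.9712, -0.2382)
n_2 = (+0.1121, -0.9937)
n_3 = (+0.7436, -0.6686)
n_4 = (+0.9657, -0.2597)
n_5 = (+0.9720, +0.2348)
n_6 = (+0.2753, +0.9614)
n_7 = (-0.5625, +0.8268)
  (0,1): δ = 136.62°  ·
  (0,2): δ = 53.97°  ✓
  (0,3): δ = 12.36°  ✓
  (0,4): δ = 14.55°  ✓
  (0,5): δ = 43.18°  ✓
  (0,6): δ = 103.62°  ·
  (0,7): δ = 153.82°  ·
  (1,2): δ = 97.34°  ·
  (1,3): δ = 55.74°  ✓
  (1,4): δ = 28.83°  ✓
  (1,5): δ = 0.20°  ✓
  (1,6): δ = 60.24°  ✓
  (1,7): δ = 110.45°  ·
  (2,3): δ = 138.40°  ·
  (2,4): δ = 111.49°  ·
  (2,5): δ = 82.86°  ·
  (2,6): δ = 22.42°  ✓
  (2,7): δ = 27.79°  ✓
  (3,4): δ = 153.09°  ·
  (3,5): δ = 124.46°  ·
  (3,6): δ = 64.02°  ✓
  (3,7): δ = 13.82°  ✓
  (4,5): δ = 151.37°  ·
  (4,6): δ = 90.93°  ·
  (4,7): δ = 40.72°  ✓
  (5,6): δ = 119.56°  ·
  (5,7): δ = 69.35°  ·
  (6,7): δ = 129.79°  ·
antipodal pairs: 13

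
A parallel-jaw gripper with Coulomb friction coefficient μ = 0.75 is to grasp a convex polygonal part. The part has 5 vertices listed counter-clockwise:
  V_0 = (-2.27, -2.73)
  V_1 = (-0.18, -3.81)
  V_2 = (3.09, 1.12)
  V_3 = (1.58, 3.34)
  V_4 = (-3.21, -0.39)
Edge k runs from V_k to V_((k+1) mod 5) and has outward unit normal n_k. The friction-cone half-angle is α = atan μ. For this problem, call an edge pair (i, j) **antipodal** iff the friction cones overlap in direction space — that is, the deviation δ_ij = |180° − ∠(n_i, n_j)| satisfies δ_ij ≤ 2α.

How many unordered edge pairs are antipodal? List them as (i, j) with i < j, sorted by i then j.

α = atan 0.75 = 36.87°;  2α = 73.74°
n_0 = (-0.4591, -0.8884)
n_1 = (+0.8333, -0.5527)
n_2 = (+0.8269, +0.5624)
n_3 = (-0.6144, +0.7890)
n_4 = (-0.9279, -0.3728)
  (0,1): δ = 96.23°  ·
  (0,2): δ = 28.45°  ✓
  (0,3): δ = 65.24°  ✓
  (0,4): δ = 139.21°  ·
  (1,2): δ = 112.22°  ·
  (1,3): δ = 18.54°  ✓
  (1,4): δ = 55.44°  ✓
  (2,3): δ = 86.31°  ·
  (2,4): δ = 12.34°  ✓
  (3,4): δ = 106.02°  ·
antipodal pairs: 5

count = 5; pairs: (0,2), (0,3), (1,3), (1,4), (2,4)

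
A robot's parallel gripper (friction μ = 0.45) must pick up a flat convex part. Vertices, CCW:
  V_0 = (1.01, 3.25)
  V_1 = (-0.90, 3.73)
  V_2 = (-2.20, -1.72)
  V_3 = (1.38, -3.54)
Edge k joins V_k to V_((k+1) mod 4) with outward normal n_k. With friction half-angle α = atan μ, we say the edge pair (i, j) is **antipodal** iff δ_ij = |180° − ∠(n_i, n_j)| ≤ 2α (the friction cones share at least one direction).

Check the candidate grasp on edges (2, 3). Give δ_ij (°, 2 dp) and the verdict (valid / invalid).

α = atan 0.45 = 24.23°;  2α = 48.46°
edge 2: e_2 = (+3.58, -1.82);  n_2 = (-0.4532, -0.8914)
edge 3: e_3 = (-0.37, +6.79);  n_3 = (+0.9985, +0.0544)
∠(n_2, n_3) = 120.07°
δ = |180° − 120.07°| = 59.93°
59.93° > 2α = 48.46°  →  invalid

δ = 59.93°, invalid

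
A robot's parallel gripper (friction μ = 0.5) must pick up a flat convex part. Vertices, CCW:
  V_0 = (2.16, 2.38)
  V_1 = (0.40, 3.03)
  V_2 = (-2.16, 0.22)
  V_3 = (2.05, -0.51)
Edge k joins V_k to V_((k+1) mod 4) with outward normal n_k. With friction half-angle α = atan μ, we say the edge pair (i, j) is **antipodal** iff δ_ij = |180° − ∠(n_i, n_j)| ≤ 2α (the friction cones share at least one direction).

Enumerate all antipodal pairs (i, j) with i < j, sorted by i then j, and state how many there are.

count = 2; pairs: (0,2), (1,3)

α = atan 0.5 = 26.57°;  2α = 53.13°
n_0 = (+0.3464, +0.9381)
n_1 = (-0.7392, +0.6735)
n_2 = (-0.1708, -0.9853)
n_3 = (+0.9993, -0.0380)
  (0,1): δ = 112.06°  ·
  (0,2): δ = 10.43°  ✓
  (0,3): δ = 108.09°  ·
  (1,2): δ = 57.50°  ·
  (1,3): δ = 40.15°  ✓
  (2,3): δ = 82.34°  ·
antipodal pairs: 2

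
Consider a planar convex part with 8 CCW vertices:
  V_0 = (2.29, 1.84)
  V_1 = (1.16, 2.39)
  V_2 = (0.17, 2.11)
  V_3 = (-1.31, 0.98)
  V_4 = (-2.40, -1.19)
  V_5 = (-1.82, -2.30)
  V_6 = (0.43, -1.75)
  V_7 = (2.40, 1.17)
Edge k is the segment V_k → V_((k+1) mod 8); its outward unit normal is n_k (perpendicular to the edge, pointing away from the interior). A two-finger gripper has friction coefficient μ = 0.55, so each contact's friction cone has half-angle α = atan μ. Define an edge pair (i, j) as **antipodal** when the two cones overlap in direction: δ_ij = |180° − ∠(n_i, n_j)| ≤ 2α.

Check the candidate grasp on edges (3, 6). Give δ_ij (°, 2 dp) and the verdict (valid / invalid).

δ = 7.34°, valid

α = atan 0.55 = 28.81°;  2α = 57.62°
edge 3: e_3 = (-1.09, -2.17);  n_3 = (-0.8936, +0.4489)
edge 6: e_6 = (+1.97, +2.92);  n_6 = (+0.8290, -0.5593)
∠(n_3, n_6) = 172.66°
δ = |180° − 172.66°| = 7.34°
7.34° ≤ 2α = 57.62°  →  valid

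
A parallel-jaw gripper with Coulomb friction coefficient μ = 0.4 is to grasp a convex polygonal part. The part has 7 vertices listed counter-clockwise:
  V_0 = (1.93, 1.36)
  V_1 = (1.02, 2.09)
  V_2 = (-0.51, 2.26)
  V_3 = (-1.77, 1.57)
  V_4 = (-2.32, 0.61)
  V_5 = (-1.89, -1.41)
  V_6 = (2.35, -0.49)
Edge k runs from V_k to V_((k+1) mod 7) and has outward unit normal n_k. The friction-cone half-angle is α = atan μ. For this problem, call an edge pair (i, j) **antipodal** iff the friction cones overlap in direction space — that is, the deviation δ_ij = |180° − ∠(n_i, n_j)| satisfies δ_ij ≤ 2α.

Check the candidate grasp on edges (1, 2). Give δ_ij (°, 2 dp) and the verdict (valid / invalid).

δ = 144.95°, invalid

α = atan 0.4 = 21.80°;  2α = 43.60°
edge 1: e_1 = (-1.53, +0.17);  n_1 = (+0.1104, +0.9939)
edge 2: e_2 = (-1.26, -0.69);  n_2 = (-0.4803, +0.8771)
∠(n_1, n_2) = 35.05°
δ = |180° − 35.05°| = 144.95°
144.95° > 2α = 43.60°  →  invalid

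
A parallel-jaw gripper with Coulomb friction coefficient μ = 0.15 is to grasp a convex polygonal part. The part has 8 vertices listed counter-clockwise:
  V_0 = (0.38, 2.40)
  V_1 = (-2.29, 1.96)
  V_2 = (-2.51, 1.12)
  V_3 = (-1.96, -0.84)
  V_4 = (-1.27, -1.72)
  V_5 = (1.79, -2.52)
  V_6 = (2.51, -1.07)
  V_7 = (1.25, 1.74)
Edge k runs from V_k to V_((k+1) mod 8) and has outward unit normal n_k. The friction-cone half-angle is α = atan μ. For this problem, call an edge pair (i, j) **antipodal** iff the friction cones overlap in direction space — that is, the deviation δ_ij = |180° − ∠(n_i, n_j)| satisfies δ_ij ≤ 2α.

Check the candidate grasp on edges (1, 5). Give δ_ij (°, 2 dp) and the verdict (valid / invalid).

δ = 11.73°, valid

α = atan 0.15 = 8.53°;  2α = 17.06°
edge 1: e_1 = (-0.22, -0.84);  n_1 = (-0.9674, +0.2534)
edge 5: e_5 = (+0.72, +1.45);  n_5 = (+0.8957, -0.4447)
∠(n_1, n_5) = 168.27°
δ = |180° − 168.27°| = 11.73°
11.73° ≤ 2α = 17.06°  →  valid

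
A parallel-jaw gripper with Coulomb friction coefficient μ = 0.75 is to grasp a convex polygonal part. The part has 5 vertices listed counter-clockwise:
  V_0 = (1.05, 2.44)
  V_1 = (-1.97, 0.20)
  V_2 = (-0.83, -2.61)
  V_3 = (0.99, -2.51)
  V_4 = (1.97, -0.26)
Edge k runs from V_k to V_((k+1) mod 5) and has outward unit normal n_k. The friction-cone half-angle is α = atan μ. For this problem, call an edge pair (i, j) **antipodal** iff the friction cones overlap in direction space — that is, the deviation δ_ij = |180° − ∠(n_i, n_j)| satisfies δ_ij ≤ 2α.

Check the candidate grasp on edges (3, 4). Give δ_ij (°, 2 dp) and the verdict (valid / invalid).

α = atan 0.75 = 36.87°;  2α = 73.74°
edge 3: e_3 = (+0.98, +2.25);  n_3 = (+0.9168, -0.3993)
edge 4: e_4 = (-0.92, +2.70);  n_4 = (+0.9466, +0.3225)
∠(n_3, n_4) = 42.35°
δ = |180° − 42.35°| = 137.65°
137.65° > 2α = 73.74°  →  invalid

δ = 137.65°, invalid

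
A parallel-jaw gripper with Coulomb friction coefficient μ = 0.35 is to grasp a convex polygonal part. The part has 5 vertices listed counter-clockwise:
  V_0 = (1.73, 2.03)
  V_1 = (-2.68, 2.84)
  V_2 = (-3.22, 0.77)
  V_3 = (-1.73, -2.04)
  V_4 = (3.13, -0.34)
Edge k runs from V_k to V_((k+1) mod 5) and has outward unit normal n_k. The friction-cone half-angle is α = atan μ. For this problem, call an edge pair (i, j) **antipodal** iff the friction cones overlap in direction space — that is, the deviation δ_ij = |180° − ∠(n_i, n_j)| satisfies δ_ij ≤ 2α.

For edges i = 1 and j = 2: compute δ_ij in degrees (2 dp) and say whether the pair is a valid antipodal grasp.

δ = 137.44°, invalid

α = atan 0.35 = 19.29°;  2α = 38.58°
edge 1: e_1 = (-0.54, -2.07);  n_1 = (-0.9676, +0.2524)
edge 2: e_2 = (+1.49, -2.81);  n_2 = (-0.8835, -0.4685)
∠(n_1, n_2) = 42.56°
δ = |180° − 42.56°| = 137.44°
137.44° > 2α = 38.58°  →  invalid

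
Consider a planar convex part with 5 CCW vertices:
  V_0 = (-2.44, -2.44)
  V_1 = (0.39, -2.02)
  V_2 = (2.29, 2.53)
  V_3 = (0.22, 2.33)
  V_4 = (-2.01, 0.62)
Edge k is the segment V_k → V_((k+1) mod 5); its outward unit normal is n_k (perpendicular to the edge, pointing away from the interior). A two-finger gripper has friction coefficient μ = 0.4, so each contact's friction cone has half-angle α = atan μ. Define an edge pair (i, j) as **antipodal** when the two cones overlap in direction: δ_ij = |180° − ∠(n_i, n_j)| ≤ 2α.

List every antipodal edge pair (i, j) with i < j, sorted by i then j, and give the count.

α = atan 0.4 = 21.80°;  2α = 43.60°
n_0 = (+0.1468, -0.9892)
n_1 = (+0.9228, -0.3853)
n_2 = (-0.0962, +0.9954)
n_3 = (-0.6085, +0.7935)
n_4 = (-0.9903, +0.1392)
  (0,1): δ = 121.11°  ·
  (0,2): δ = 2.92°  ✓
  (0,3): δ = 29.04°  ✓
  (0,4): δ = 73.56°  ·
  (1,2): δ = 61.82°  ·
  (1,3): δ = 29.85°  ✓
  (1,4): δ = 14.67°  ✓
  (2,3): δ = 148.04°  ·
  (2,4): δ = 103.52°  ·
  (3,4): δ = 135.48°  ·
antipodal pairs: 4

count = 4; pairs: (0,2), (0,3), (1,3), (1,4)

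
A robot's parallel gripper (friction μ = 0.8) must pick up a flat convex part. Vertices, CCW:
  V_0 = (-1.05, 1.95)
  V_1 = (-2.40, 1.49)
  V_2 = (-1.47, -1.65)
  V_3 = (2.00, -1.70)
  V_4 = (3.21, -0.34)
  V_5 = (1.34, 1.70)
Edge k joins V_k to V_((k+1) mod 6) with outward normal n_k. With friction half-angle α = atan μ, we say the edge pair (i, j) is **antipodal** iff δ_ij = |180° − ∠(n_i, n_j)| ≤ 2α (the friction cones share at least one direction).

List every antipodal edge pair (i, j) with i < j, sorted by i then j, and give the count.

α = atan 0.8 = 38.66°;  2α = 77.32°
n_0 = (-0.3225, +0.9466)
n_1 = (-0.9588, -0.2840)
n_2 = (-0.0144, -0.9999)
n_3 = (+0.7471, -0.6647)
n_4 = (+0.7372, +0.6757)
n_5 = (+0.1040, +0.9946)
  (0,1): δ = 92.32°  ·
  (0,2): δ = 19.64°  ✓
  (0,3): δ = 29.52°  ✓
  (0,4): δ = 113.69°  ·
  (0,5): δ = 155.21°  ·
  (1,2): δ = 107.32°  ·
  (1,3): δ = 58.16°  ✓
  (1,4): δ = 26.01°  ✓
  (1,5): δ = 67.53°  ✓
  (2,3): δ = 130.83°  ·
  (2,4): δ = 46.66°  ✓
  (2,5): δ = 5.15°  ✓
  (3,4): δ = 95.83°  ·
  (3,5): δ = 54.31°  ✓
  (4,5): δ = 138.48°  ·
antipodal pairs: 8

count = 8; pairs: (0,2), (0,3), (1,3), (1,4), (1,5), (2,4), (2,5), (3,5)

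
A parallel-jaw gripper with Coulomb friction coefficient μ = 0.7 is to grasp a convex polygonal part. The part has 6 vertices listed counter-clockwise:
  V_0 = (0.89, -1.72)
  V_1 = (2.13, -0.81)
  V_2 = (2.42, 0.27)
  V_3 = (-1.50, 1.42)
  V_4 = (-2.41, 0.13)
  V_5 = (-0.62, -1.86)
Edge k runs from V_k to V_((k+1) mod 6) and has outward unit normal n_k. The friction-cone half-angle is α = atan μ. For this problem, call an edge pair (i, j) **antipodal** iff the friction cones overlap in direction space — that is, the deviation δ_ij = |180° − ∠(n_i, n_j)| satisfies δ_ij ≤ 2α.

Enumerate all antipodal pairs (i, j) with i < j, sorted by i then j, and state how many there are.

α = atan 0.7 = 34.99°;  2α = 69.98°
n_0 = (+0.5916, -0.8062)
n_1 = (+0.9658, -0.2593)
n_2 = (+0.2815, +0.9596)
n_3 = (-0.8171, +0.5764)
n_4 = (-0.7435, -0.6688)
n_5 = (+0.0923, -0.9957)
  (0,1): δ = 141.30°  ·
  (0,2): δ = 52.62°  ✓
  (0,3): δ = 18.53°  ✓
  (0,4): δ = 95.70°  ·
  (0,5): δ = 149.02°  ·
  (1,2): δ = 91.32°  ·
  (1,3): δ = 20.17°  ✓
  (1,4): δ = 57.00°  ✓
  (1,5): δ = 110.33°  ·
  (2,3): δ = 108.85°  ·
  (2,4): δ = 31.68°  ✓
  (2,5): δ = 21.65°  ✓
  (3,4): δ = 102.83°  ·
  (3,5): δ = 49.50°  ✓
  (4,5): δ = 126.67°  ·
antipodal pairs: 7

count = 7; pairs: (0,2), (0,3), (1,3), (1,4), (2,4), (2,5), (3,5)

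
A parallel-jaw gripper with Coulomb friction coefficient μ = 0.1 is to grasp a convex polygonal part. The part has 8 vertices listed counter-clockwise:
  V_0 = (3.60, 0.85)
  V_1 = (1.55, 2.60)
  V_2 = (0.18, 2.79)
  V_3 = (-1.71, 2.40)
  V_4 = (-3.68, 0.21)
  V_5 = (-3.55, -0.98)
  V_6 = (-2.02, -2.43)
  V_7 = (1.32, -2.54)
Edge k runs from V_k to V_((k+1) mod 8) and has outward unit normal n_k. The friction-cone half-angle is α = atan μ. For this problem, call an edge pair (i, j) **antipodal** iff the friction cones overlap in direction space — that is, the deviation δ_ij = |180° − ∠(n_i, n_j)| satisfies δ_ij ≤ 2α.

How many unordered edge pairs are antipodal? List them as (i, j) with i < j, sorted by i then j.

count = 3; pairs: (0,5), (1,6), (3,7)

α = atan 0.1 = 5.71°;  2α = 11.42°
n_0 = (+0.6493, +0.7606)
n_1 = (+0.1374, +0.9905)
n_2 = (-0.2021, +0.9794)
n_3 = (-0.7435, +0.6688)
n_4 = (-0.9941, -0.1086)
n_5 = (-0.6879, -0.7258)
n_6 = (-0.0329, -0.9995)
n_7 = (+0.8298, -0.5581)
  (0,1): δ = 147.41°  ·
  (0,2): δ = 127.85°  ·
  (0,3): δ = 91.49°  ·
  (0,4): δ = 43.28°  ·
  (0,5): δ = 2.98°  ✓
  (0,6): δ = 38.60°  ·
  (0,7): δ = 96.56°  ·
  (1,2): δ = 160.44°  ·
  (1,3): δ = 124.08°  ·
  (1,4): δ = 75.87°  ·
  (1,5): δ = 35.57°  ·
  (1,6): δ = 6.01°  ✓
  (1,7): δ = 63.97°  ·
  (2,3): δ = 143.63°  ·
  (2,4): δ = 95.42°  ·
  (2,5): δ = 55.12°  ·
  (2,6): δ = 13.55°  ·
  (2,7): δ = 44.42°  ·
  (3,4): δ = 131.79°  ·
  (3,5): δ = 91.49°  ·
  (3,6): δ = 49.91°  ·
  (3,7): δ = 8.05°  ✓
  (4,5): δ = 139.70°  ·
  (4,6): δ = 98.12°  ·
  (4,7): δ = 40.16°  ·
  (5,6): δ = 138.42°  ·
  (5,7): δ = 80.46°  ·
  (6,7): δ = 122.04°  ·
antipodal pairs: 3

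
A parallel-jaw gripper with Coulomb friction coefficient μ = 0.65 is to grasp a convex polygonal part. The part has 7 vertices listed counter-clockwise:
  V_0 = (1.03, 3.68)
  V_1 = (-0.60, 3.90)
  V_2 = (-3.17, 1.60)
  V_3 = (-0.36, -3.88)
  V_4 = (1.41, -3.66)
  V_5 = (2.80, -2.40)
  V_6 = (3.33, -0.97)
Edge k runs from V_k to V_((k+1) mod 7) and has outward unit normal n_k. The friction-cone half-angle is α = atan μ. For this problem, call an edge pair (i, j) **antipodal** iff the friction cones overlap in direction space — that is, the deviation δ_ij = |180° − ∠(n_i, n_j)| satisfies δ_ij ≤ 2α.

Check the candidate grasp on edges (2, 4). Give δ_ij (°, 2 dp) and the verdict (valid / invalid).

δ = 74.96°, invalid

α = atan 0.65 = 33.02°;  2α = 66.05°
edge 2: e_2 = (+2.81, -5.48);  n_2 = (-0.8898, -0.4563)
edge 4: e_4 = (+1.39, +1.26);  n_4 = (+0.6716, -0.7409)
∠(n_2, n_4) = 105.04°
δ = |180° − 105.04°| = 74.96°
74.96° > 2α = 66.05°  →  invalid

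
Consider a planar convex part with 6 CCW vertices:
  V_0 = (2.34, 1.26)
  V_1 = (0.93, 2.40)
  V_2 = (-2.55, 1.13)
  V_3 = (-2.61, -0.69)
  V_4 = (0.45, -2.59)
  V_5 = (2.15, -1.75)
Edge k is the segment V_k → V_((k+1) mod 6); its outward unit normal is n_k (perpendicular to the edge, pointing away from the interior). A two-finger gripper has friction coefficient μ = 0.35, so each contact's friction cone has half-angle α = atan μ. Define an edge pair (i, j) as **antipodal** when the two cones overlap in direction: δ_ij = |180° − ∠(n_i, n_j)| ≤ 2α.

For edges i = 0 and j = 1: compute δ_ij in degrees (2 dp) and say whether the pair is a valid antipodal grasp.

α = atan 0.35 = 19.29°;  2α = 38.58°
edge 0: e_0 = (-1.41, +1.14);  n_0 = (+0.6287, +0.7776)
edge 1: e_1 = (-3.48, -1.27);  n_1 = (-0.3428, +0.9394)
∠(n_0, n_1) = 59.01°
δ = |180° − 59.01°| = 120.99°
120.99° > 2α = 38.58°  →  invalid

δ = 120.99°, invalid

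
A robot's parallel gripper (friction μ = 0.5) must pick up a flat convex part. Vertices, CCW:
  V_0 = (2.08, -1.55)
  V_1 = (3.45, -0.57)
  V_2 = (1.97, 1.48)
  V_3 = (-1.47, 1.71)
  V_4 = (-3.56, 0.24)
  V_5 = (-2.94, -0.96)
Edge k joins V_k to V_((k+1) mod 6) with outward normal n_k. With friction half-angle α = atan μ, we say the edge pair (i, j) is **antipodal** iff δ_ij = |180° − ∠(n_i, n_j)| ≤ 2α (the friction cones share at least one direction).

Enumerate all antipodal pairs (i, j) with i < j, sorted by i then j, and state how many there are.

α = atan 0.5 = 26.57°;  2α = 53.13°
n_0 = (+0.5818, -0.8133)
n_1 = (+0.8108, +0.5853)
n_2 = (+0.0667, +0.9978)
n_3 = (-0.5753, +0.8179)
n_4 = (-0.8884, -0.4590)
n_5 = (-0.1167, -0.9932)
  (0,1): δ = 89.75°  ·
  (0,2): δ = 39.40°  ✓
  (0,3): δ = 0.46°  ✓
  (0,4): δ = 81.75°  ·
  (0,5): δ = 137.72°  ·
  (1,2): δ = 129.65°  ·
  (1,3): δ = 90.71°  ·
  (1,4): δ = 8.50°  ✓
  (1,5): δ = 47.47°  ✓
  (2,3): δ = 141.05°  ·
  (2,4): δ = 58.85°  ·
  (2,5): δ = 2.88°  ✓
  (3,4): δ = 97.80°  ·
  (3,5): δ = 41.82°  ✓
  (4,5): δ = 124.03°  ·
antipodal pairs: 6

count = 6; pairs: (0,2), (0,3), (1,4), (1,5), (2,5), (3,5)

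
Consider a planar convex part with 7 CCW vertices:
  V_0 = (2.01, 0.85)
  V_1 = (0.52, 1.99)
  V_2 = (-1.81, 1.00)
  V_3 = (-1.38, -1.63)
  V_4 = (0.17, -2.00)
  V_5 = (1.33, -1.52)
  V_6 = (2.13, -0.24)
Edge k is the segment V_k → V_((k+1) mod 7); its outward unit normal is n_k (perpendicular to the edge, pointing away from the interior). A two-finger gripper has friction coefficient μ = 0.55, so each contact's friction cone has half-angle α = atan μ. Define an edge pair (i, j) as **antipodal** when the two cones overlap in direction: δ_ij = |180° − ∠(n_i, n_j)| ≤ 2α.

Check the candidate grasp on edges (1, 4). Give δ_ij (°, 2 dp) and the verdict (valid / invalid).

δ = 0.54°, valid

α = atan 0.55 = 28.81°;  2α = 57.62°
edge 1: e_1 = (-2.33, -0.99);  n_1 = (-0.3911, +0.9204)
edge 4: e_4 = (+1.16, +0.48);  n_4 = (+0.3824, -0.9240)
∠(n_1, n_4) = 179.46°
δ = |180° − 179.46°| = 0.54°
0.54° ≤ 2α = 57.62°  →  valid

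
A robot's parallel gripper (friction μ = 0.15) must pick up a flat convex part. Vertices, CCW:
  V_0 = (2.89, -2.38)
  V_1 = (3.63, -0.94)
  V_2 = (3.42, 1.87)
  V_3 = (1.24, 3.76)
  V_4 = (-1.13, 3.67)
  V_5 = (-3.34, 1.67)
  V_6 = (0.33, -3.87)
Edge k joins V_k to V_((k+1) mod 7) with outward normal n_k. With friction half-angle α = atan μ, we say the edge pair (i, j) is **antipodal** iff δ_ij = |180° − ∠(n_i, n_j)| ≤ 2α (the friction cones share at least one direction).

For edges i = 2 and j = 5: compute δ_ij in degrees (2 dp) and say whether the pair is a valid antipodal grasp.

α = atan 0.15 = 8.53°;  2α = 17.06°
edge 2: e_2 = (-2.18, +1.89);  n_2 = (+0.6551, +0.7556)
edge 5: e_5 = (+3.67, -5.54);  n_5 = (-0.8337, -0.5523)
∠(n_2, n_5) = 164.45°
δ = |180° − 164.45°| = 15.55°
15.55° ≤ 2α = 17.06°  →  valid

δ = 15.55°, valid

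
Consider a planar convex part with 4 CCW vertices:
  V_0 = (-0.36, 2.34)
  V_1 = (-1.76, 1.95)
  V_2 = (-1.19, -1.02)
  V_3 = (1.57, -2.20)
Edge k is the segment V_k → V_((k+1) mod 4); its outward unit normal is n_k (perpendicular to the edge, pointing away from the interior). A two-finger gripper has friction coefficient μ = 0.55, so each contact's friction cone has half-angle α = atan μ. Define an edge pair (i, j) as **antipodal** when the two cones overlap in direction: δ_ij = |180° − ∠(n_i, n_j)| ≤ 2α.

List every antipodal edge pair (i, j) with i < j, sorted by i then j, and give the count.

α = atan 0.55 = 28.81°;  2α = 57.62°
n_0 = (-0.2684, +0.9633)
n_1 = (-0.9821, -0.1885)
n_2 = (-0.3931, -0.9195)
n_3 = (+0.9203, +0.3912)
  (0,1): δ = 94.70°  ·
  (0,2): δ = 38.71°  ✓
  (0,3): δ = 97.46°  ·
  (1,2): δ = 124.01°  ·
  (1,3): δ = 12.17°  ✓
  (2,3): δ = 43.82°  ✓
antipodal pairs: 3

count = 3; pairs: (0,2), (1,3), (2,3)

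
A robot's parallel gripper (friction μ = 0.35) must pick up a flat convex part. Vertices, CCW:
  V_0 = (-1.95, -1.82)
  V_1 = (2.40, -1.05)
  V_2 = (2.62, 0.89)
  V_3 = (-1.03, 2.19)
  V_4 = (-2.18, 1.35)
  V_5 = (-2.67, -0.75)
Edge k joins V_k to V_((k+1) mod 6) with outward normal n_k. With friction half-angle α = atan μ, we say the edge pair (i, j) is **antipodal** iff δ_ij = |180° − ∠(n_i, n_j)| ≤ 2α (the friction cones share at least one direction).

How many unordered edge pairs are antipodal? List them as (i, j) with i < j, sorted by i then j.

α = atan 0.35 = 19.29°;  2α = 38.58°
n_0 = (+0.1743, -0.9847)
n_1 = (+0.9936, -0.1127)
n_2 = (+0.3355, +0.9420)
n_3 = (-0.5898, +0.8075)
n_4 = (-0.9738, +0.2272)
n_5 = (-0.8297, -0.5583)
  (0,1): δ = 106.51°  ·
  (0,2): δ = 29.64°  ✓
  (0,3): δ = 26.11°  ✓
  (0,4): δ = 66.83°  ·
  (0,5): δ = 113.90°  ·
  (1,2): δ = 103.13°  ·
  (1,3): δ = 47.38°  ·
  (1,4): δ = 6.66°  ✓
  (1,5): δ = 40.41°  ·
  (2,3): δ = 124.25°  ·
  (2,4): δ = 83.53°  ·
  (2,5): δ = 36.46°  ✓
  (3,4): δ = 139.28°  ·
  (3,5): δ = 92.21°  ·
  (4,5): δ = 132.93°  ·
antipodal pairs: 4

count = 4; pairs: (0,2), (0,3), (1,4), (2,5)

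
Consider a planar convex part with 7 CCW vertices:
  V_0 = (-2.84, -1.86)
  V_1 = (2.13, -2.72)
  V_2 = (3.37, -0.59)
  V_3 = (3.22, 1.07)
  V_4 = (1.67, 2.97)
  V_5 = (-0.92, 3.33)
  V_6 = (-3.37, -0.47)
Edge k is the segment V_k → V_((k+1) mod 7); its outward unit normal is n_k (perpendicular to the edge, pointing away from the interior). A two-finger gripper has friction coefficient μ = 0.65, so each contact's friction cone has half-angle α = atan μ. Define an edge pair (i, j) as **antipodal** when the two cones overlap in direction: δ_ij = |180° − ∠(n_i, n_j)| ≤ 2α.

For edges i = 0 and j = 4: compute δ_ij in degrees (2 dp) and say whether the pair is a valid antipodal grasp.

α = atan 0.65 = 33.02°;  2α = 66.05°
edge 0: e_0 = (+4.97, -0.86);  n_0 = (-0.1705, -0.9854)
edge 4: e_4 = (-2.59, +0.36);  n_4 = (+0.1377, +0.9905)
∠(n_0, n_4) = 178.10°
δ = |180° − 178.10°| = 1.90°
1.90° ≤ 2α = 66.05°  →  valid

δ = 1.90°, valid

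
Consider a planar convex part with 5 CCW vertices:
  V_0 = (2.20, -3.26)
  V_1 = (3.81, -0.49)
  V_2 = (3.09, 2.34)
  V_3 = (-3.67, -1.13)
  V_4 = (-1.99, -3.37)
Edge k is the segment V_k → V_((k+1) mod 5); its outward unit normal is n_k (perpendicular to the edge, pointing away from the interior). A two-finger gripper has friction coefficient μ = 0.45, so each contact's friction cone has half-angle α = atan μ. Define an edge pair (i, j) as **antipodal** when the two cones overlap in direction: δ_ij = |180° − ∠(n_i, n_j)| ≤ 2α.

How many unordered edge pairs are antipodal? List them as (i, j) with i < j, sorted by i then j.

α = atan 0.45 = 24.23°;  2α = 48.46°
n_0 = (+0.8646, -0.5025)
n_1 = (+0.9691, +0.2466)
n_2 = (-0.4567, +0.8896)
n_3 = (-0.8000, -0.6000)
n_4 = (+0.0262, -0.9997)
  (0,1): δ = 135.56°  ·
  (0,2): δ = 32.66°  ✓
  (0,3): δ = 67.04°  ·
  (0,4): δ = 121.67°  ·
  (1,2): δ = 77.10°  ·
  (1,3): δ = 22.60°  ✓
  (1,4): δ = 77.23°  ·
  (2,3): δ = 80.30°  ·
  (2,4): δ = 25.67°  ✓
  (3,4): δ = 125.37°  ·
antipodal pairs: 3

count = 3; pairs: (0,2), (1,3), (2,4)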